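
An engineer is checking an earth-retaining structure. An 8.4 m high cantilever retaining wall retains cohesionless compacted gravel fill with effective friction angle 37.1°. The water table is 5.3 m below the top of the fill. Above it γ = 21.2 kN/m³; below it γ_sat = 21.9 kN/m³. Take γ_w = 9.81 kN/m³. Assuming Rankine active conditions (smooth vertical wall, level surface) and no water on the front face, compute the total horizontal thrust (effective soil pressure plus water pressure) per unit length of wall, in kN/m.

K_a = tan²(45° − φ/2) = 0.2475.
γ' = 21.9 − 9.81 = 12.09 kN/m³. Depth below WT = 3.1 m.
σ'_h at WT = K_a γ d_w = 27.81 kPa; at base = 27.81 + K_a γ' × 3.1 = 37.08 kPa.
P₁ (0–5.3 m) = ½×27.81×5.3 = 73.69. P₂ (5.3–8.4 m) = ½(27.81+37.08)×3.1 = 100.6.
P_w = ½ γ_w h₂² = 0.5×9.81×3.1² = 47.14. Total = 73.69+100.6+47.14 = 221.4 kN/m.

221 kN/m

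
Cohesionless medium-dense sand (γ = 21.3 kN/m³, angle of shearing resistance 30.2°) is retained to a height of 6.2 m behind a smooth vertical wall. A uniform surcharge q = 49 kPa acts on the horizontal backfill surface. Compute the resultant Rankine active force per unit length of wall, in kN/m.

K_a = tan²(45° − φ/2) = 0.3307.
Soil triangle: ½ K_a γ H² = 0.5×0.3307×21.3×6.2² = 135.4 kN/m.
Surcharge rectangle: K_a q H = 0.3307×49×6.2 = 100.5 kN/m.
Total = 135.4 + 100.5 = 235.8 kN/m.

236 kN/m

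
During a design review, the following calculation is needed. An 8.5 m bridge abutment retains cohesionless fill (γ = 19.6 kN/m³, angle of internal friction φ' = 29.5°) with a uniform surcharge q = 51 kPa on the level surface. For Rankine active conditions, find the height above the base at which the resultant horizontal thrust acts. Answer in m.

K_a = 0.3401.
Triangular part P₁ = ½K_aγH² = 240.8 at H/3 = 2.833 m; rectangular part P₂ = K_a q H = 147.4 at H/2 = 4.250 m.
ȳ = (P₁·2.833 + P₂·4.250)/(P₁+P₂) = 3.371 m.

3.37 m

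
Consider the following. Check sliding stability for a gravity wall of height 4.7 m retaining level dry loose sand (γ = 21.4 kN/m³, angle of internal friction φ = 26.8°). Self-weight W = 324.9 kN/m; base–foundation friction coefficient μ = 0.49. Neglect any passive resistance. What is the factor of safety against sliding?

1.78

K_a = tan²(45° − 26.8°/2) = 0.3785.
P_a = ½K_aγH² = 0.5×0.3785×21.4×4.7² = 89.46 kN/m, acting at H/3 = 1.567 m above the base.
FS_sliding = μW / P_a = 0.49×324.9 / 89.46 = 1.780.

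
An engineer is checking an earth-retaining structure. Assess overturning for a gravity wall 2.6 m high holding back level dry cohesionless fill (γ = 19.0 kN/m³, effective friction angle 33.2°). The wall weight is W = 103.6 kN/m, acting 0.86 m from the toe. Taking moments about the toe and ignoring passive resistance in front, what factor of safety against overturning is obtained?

5.48

K_a = tan²(45° − 33.2°/2) = 0.2924.
P_a = ½K_aγH² = 0.5×0.2924×19.0×2.6² = 18.77 kN/m, acting at H/3 = 0.8667 m above the base.
Overturning moment M_o = P_a × H/3 = 18.77 × 0.8667 = 16.27.
Resisting moment M_r = W × 0.86 = 103.6 × 0.86 = 89.10.
FS_overturning = M_r/M_o = 89.10/16.27 = 5.476.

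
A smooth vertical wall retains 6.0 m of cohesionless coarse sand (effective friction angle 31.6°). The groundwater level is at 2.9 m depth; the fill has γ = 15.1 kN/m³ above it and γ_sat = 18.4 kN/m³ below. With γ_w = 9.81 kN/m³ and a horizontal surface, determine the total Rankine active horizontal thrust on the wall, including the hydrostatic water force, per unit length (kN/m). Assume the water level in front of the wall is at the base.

K_a = tan²(45° − φ/2) = 0.3123.
γ' = 18.4 − 9.81 = 8.590 kN/m³. Depth below WT = 3.1 m.
σ'_h at WT = K_a γ d_w = 13.68 kPa; at base = 13.68 + K_a γ' × 3.1 = 22.00 kPa.
P₁ (0–2.9 m) = ½×13.68×2.9 = 19.83. P₂ (2.9–6.0 m) = ½(13.68+22.00)×3.1 = 55.29.
P_w = ½ γ_w h₂² = 0.5×9.81×3.1² = 47.14. Total = 19.83+55.29+47.14 = 122.3 kN/m.

122 kN/m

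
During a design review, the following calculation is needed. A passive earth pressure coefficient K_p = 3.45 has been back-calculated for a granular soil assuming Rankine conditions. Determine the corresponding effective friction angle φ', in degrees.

K_p = (1+sin φ)/(1−sin φ) ⇒ sin φ = (K_p − 1)/(K_p + 1) = 0.5506.
φ = arcsin(0.5506) = 33.41°.

33.4°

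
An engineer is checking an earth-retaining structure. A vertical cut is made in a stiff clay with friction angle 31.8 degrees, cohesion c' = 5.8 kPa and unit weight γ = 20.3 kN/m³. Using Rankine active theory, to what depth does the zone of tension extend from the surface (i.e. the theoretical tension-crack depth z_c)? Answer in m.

K_a = tan²(45° − 31.8°/2) = 0.3098; √K_a = 0.5566.
The active pressure is zero where K_a γ z = 2c√K_a, so z_c = 2c/(γ√K_a) = 2×5.8/(20.3×0.5566) = 1.027 m.

1.03 m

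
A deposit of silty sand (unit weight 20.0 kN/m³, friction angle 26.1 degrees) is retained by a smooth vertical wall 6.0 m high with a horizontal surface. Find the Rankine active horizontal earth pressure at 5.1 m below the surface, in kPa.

K_a = (1 − sin φ)/(1 + sin φ) = 0.3889.
σ_h = K_a γ z = 0.3889 × 20.0 × 5.1 = 39.67 kPa.

39.7 kPa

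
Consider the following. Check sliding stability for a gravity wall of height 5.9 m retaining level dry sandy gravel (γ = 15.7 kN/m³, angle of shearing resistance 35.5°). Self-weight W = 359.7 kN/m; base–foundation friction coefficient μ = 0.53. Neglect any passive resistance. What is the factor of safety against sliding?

2.63

K_a = tan²(45° − 35.5°/2) = 0.2653.
P_a = ½K_aγH² = 0.5×0.2653×15.7×5.9² = 72.48 kN/m, acting at H/3 = 1.967 m above the base.
FS_sliding = μW / P_a = 0.53×359.7 / 72.48 = 2.630.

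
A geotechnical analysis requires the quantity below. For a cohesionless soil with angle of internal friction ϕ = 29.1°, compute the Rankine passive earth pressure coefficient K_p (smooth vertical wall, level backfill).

2.89

K_p = (1 + sin φ)/(1 − sin φ) = tan²(45° + 29.1°/2) = 2.894.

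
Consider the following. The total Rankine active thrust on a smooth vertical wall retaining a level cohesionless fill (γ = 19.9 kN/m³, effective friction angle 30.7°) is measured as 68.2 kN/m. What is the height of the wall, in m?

4.60 m

K_a = 0.3240. P_a = ½ K_a γ H² ⇒ H = √(2P_a/(K_a γ)).
H = √(2×68.2/(0.3240×19.9)) = 4.599 m.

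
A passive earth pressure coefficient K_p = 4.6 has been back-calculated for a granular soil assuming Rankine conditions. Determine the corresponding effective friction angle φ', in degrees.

K_p = (1+sin φ)/(1−sin φ) ⇒ sin φ = (K_p − 1)/(K_p + 1) = 0.6429.
φ = arcsin(0.6429) = 40.01°.

40.0°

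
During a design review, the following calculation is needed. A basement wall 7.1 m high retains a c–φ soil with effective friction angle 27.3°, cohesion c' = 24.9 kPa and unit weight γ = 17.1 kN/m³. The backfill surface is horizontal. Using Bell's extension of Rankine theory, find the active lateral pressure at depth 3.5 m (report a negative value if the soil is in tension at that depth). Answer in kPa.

-8.13 kPa

K_a = (1 − sin φ)/(1 + sin φ) = 0.3711.
σ_a = K_a γ z − 2c√K_a = 0.3711×17.1×3.5 − 2×24.9×0.6092 = -8.126 kPa.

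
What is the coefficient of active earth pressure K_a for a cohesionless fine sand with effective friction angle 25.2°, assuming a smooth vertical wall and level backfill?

0.403

K_a = (1 − sin φ)/(1 + sin φ) = (1 − sin 25.2°)/(1 + sin 25.2°) = 0.4027.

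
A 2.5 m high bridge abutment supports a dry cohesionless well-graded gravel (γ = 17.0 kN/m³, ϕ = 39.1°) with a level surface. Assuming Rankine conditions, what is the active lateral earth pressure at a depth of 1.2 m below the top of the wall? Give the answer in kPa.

K_a = (1 − sin φ)/(1 + sin φ) = 0.2265.
σ_h = K_a γ z = 0.2265 × 17.0 × 1.2 = 4.620 kPa.

4.62 kPa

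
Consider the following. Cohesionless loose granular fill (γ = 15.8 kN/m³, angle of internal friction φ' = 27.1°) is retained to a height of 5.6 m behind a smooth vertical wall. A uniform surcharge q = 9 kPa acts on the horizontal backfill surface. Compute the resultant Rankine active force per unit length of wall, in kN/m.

112 kN/m

K_a = tan²(45° − φ/2) = 0.3741.
Soil triangle: ½ K_a γ H² = 0.5×0.3741×15.8×5.6² = 92.67 kN/m.
Surcharge rectangle: K_a q H = 0.3741×9×5.6 = 18.85 kN/m.
Total = 92.67 + 18.85 = 111.5 kN/m.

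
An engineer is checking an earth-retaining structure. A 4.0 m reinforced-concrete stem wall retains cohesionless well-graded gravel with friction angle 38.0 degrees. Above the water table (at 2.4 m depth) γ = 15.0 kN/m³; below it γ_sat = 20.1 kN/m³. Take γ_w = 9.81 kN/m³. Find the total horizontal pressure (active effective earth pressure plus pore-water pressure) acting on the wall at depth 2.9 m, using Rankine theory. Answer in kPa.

K_a = (1 − sin φ)/(1 + sin φ) = 0.2379.
γ' = 20.1 − 9.81 = 10.29 kN/m³.
Effective vertical stress at 2.9 m: σ'_v = 15.0×2.4 + 10.29×0.500 = 41.15 kPa.
σ'_h = K_a σ'_v = 0.2379 × 41.15 = 9.788 kPa; u = γ_w × 0.500 = 4.905 kPa.
Total σ_h = 9.788 + 4.905 = 14.69 kPa.

14.7 kPa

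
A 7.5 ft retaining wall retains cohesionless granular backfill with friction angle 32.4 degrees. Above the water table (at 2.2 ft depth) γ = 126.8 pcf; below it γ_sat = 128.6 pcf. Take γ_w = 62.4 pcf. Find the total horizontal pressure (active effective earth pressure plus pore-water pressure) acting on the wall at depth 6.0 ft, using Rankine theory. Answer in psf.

397 psf

K_a = (1 − sin φ)/(1 + sin φ) = 0.3022.
γ' = 128.6 − 62.4 = 66.20 pcf.
Effective vertical stress at 6.0 ft: σ'_v = 126.8×2.2 + 66.20×3.80 = 530.5 psf.
σ'_h = K_a σ'_v = 0.3022 × 530.5 = 160.3 psf; u = γ_w × 3.80 = 237.1 psf.
Total σ_h = 160.3 + 237.1 = 397.5 psf.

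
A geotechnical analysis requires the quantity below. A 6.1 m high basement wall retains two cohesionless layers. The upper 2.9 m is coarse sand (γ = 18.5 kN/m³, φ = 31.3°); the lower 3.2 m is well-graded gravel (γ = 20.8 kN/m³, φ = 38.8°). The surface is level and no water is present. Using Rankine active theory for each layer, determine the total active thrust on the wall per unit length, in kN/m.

K_a1 = tan²(45°−31.3°/2) = 0.3162; K_a2 = tan²(45°−38.8°/2) = 0.2296.
Layer 1: σ at base = K_a1 γ₁ h₁ = 16.96 kPa; P₁ = ½×16.96×2.9 = 24.60.
Layer 2: σ_v at top = γ₁h₁ = 53.65; σ_h top = K_a2×53.65 = 12.32; σ_h base = K_a2×(53.65+20.8×3.2) = 27.59.
P₂ = ½(12.32+27.59)×3.2 = 63.86. Total P_a = 24.60+63.86 = 88.46 kN/m.

88.5 kN/m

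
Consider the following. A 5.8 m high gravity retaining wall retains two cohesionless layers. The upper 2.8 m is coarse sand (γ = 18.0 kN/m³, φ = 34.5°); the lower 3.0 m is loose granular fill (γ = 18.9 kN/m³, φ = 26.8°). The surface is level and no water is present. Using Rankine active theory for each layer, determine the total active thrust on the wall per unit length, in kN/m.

109 kN/m

K_a1 = tan²(45°−34.5°/2) = 0.2768; K_a2 = tan²(45°−26.8°/2) = 0.3785.
Layer 1: σ at base = K_a1 γ₁ h₁ = 13.95 kPa; P₁ = ½×13.95×2.8 = 19.53.
Layer 2: σ_v at top = γ₁h₁ = 50.40; σ_h top = K_a2×50.40 = 19.08; σ_h base = K_a2×(50.40+18.9×3.0) = 40.53.
P₂ = ½(19.08+40.53)×3.0 = 89.41. Total P_a = 19.53+89.41 = 108.9 kN/m.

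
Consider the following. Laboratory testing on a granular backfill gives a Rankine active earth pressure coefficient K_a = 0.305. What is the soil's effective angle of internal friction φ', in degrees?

32.2°

K_a = tan²(45° − φ/2) ⇒ 45° − φ/2 = arctan(√0.305) = 28.91°.
φ = 2(45° − 28.91°) = 32.18°.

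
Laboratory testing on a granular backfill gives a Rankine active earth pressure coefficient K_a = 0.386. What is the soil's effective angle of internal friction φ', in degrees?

K_a = tan²(45° − φ/2) ⇒ 45° − φ/2 = arctan(√0.386) = 31.85°.
φ = 2(45° − 31.85°) = 26.30°.

26.3°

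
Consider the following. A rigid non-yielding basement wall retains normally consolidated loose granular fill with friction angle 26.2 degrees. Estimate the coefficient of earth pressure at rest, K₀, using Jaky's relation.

K₀ = 1 − sin φ' = 1 − sin 26.2° = 0.5585.

0.558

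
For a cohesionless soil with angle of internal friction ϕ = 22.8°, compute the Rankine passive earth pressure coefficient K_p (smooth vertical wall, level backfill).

2.27

K_p = (1 + sin φ)/(1 − sin φ) = tan²(45° + 22.8°/2) = 2.265.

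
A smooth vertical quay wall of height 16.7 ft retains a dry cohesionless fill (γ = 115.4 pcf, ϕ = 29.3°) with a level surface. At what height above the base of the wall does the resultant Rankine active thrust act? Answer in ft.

K_a = 0.3428.
The pressure distribution is triangular, so the resultant acts at H/3 above the base = 16.7/3 = 5.567 ft.

5.57 ft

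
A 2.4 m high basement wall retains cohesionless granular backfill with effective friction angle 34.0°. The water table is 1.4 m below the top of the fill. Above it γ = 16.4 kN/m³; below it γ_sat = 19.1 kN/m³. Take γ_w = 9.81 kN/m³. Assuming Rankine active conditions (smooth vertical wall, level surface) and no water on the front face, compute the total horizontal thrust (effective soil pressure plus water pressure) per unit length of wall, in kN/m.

K_a = tan²(45° − φ/2) = 0.2827.
γ' = 19.1 − 9.81 = 9.290 kN/m³. Depth below WT = 1.0 m.
σ'_h at WT = K_a γ d_w = 6.491 kPa; at base = 6.491 + K_a γ' × 1.0 = 9.118 kPa.
P₁ (0–1.4 m) = ½×6.491×1.4 = 4.544. P₂ (1.4–2.4 m) = ½(6.491+9.118)×1.0 = 7.804.
P_w = ½ γ_w h₂² = 0.5×9.81×1.0² = 4.905. Total = 4.544+7.804+4.905 = 17.25 kN/m.

17.3 kN/m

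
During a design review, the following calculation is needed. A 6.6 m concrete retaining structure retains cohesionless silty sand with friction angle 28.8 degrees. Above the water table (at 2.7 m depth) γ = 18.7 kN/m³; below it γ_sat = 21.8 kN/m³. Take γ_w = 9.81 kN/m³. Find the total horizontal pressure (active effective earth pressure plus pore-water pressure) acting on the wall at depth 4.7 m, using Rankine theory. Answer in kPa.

45.7 kPa

K_a = (1 − sin φ)/(1 + sin φ) = 0.3498.
γ' = 21.8 − 9.81 = 11.99 kN/m³.
Effective vertical stress at 4.7 m: σ'_v = 18.7×2.7 + 11.99×2.00 = 74.47 kPa.
σ'_h = K_a σ'_v = 0.3498 × 74.47 = 26.05 kPa; u = γ_w × 2.00 = 19.62 kPa.
Total σ_h = 26.05 + 19.62 = 45.67 kPa.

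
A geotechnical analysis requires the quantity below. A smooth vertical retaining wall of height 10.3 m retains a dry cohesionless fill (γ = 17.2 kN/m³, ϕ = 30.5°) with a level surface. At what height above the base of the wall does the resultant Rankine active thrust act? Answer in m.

K_a = 0.3267.
The pressure distribution is triangular, so the resultant acts at H/3 above the base = 10.3/3 = 3.433 m.

3.43 m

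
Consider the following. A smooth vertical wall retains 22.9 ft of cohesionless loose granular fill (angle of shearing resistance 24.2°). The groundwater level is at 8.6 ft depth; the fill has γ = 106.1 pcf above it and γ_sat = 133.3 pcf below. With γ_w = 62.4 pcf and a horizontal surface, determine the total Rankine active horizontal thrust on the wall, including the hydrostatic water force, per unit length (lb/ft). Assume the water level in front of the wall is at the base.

K_a = tan²(45° − φ/2) = 0.4185.
γ' = 133.3 − 62.4 = 70.90 pcf. Depth below WT = 14.3 ft.
σ'_h at WT = K_a γ d_w = 381.9 psf; at base = 381.9 + K_a γ' × 14.3 = 806.2 psf.
P₁ (0–8.6 ft) = ½×381.9×8.6 = 1642. P₂ (8.6–22.9 ft) = ½(381.9+806.2)×14.3 = 8495.
P_w = ½ γ_w h₂² = 0.5×62.4×14.3² = 6380. Total = 1642+8495+6380 = 16520 lb/ft.

16500 lb/ft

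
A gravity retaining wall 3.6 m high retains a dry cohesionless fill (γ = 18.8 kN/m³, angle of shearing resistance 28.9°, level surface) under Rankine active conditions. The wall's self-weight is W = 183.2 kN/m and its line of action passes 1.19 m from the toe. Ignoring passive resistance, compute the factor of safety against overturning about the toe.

K_a = tan²(45° − 28.9°/2) = 0.3484.
P_a = ½K_aγH² = 0.5×0.3484×18.8×3.6² = 42.44 kN/m, acting at H/3 = 1.200 m above the base.
Overturning moment M_o = P_a × H/3 = 42.44 × 1.200 = 50.93.
Resisting moment M_r = W × 1.19 = 183.2 × 1.19 = 218.0.
FS_overturning = M_r/M_o = 218.0/50.93 = 4.281.

4.28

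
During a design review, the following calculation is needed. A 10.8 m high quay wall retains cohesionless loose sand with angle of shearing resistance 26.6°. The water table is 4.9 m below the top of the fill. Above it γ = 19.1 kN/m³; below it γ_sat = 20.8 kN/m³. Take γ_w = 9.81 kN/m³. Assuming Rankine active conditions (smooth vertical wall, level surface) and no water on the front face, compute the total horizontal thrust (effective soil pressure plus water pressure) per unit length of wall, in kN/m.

542 kN/m

K_a = tan²(45° − φ/2) = 0.3814.
γ' = 20.8 − 9.81 = 10.99 kN/m³. Depth below WT = 5.9 m.
σ'_h at WT = K_a γ d_w = 35.70 kPa; at base = 35.70 + K_a γ' × 5.9 = 60.43 kPa.
P₁ (0–4.9 m) = ½×35.70×4.9 = 87.46. P₂ (4.9–10.8 m) = ½(35.70+60.43)×5.9 = 283.6.
P_w = ½ γ_w h₂² = 0.5×9.81×5.9² = 170.7. Total = 87.46+283.6+170.7 = 541.8 kN/m.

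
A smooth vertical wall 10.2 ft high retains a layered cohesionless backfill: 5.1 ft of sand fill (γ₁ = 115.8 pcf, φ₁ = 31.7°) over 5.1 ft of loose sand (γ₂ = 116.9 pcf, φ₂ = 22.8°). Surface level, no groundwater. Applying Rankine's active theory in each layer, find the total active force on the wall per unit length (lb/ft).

K_a1 = tan²(45°−31.7°/2) = 0.3111; K_a2 = tan²(45°−22.8°/2) = 0.4414.
Layer 1: σ at base = K_a1 γ₁ h₁ = 183.7 psf; P₁ = ½×183.7×5.1 = 468.5.
Layer 2: σ_v at top = γ₁h₁ = 590.6; σ_h top = K_a2×590.6 = 260.7; σ_h base = K_a2×(590.6+116.9×5.1) = 523.9.
P₂ = ½(260.7+523.9)×5.1 = 2001. Total P_a = 468.5+2001 = 2469 lb/ft.

2470 lb/ft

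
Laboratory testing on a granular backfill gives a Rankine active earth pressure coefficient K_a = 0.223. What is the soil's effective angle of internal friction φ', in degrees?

39.4°

K_a = tan²(45° − φ/2) ⇒ 45° − φ/2 = arctan(√0.223) = 25.28°.
φ = 2(45° − 25.28°) = 39.44°.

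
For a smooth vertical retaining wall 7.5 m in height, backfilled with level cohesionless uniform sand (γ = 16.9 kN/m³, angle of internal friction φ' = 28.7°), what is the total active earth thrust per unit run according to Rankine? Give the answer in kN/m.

K_a = tan²(45° − φ/2) = 0.3511.
P_a = ½ K_a γ H² = 0.5 × 0.3511 × 16.9 × 7.5² = 166.9 kN/m.

167 kN/m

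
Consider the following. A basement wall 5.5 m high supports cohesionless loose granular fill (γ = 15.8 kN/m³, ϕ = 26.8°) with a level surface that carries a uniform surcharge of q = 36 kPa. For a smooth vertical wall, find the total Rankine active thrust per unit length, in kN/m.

165 kN/m

K_a = tan²(45° − φ/2) = 0.3785.
Soil triangle: ½ K_a γ H² = 0.5×0.3785×15.8×5.5² = 90.45 kN/m.
Surcharge rectangle: K_a q H = 0.3785×36×5.5 = 74.94 kN/m.
Total = 90.45 + 74.94 = 165.4 kN/m.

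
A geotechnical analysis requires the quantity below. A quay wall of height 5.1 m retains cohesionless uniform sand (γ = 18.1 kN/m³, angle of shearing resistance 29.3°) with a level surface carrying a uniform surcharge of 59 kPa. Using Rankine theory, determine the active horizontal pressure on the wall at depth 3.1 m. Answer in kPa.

39.5 kPa

K_a = (1 − sin φ)/(1 + sin φ) = 0.3428.
σ_v = γz + q = 18.1 × 3.1 + 59 = 115.1 kPa.
σ_h = K_a σ_v = 0.3428 × 115.1 = 39.46 kPa.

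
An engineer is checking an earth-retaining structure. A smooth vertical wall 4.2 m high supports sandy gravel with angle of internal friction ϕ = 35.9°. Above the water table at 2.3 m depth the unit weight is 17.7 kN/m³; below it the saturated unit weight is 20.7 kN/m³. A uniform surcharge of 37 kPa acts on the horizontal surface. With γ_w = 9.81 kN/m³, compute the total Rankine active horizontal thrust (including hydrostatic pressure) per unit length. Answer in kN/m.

K_a = tan²(45° − φ/2) = 0.2607.
γ' = 20.7 − 9.81 = 10.89 kN/m³. h₂ = H − d_w = 1.9 m.
σ'_h: at surface K_a·q = 9.647; at WT K_a(q+γd_w) = 20.26; at base K_a(q+γd_w+γ'h₂) = 25.66 kPa.
P₁ = ½(9.647+20.26)×2.3 = 34.40; P₂ = ½(20.26+25.66)×1.9 = 43.62; P_w = ½γ_w h₂² = 17.71.
Total = 34.40+43.62+17.71 = 95.73 kN/m.

95.7 kN/m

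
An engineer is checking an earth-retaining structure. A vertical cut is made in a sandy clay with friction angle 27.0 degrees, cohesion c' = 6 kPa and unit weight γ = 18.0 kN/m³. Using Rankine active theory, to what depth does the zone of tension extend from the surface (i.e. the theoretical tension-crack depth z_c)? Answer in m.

K_a = tan²(45° − 27.0°/2) = 0.3755; √K_a = 0.6128.
The active pressure is zero where K_a γ z = 2c√K_a, so z_c = 2c/(γ√K_a) = 2×6/(18.0×0.6128) = 1.088 m.

1.09 m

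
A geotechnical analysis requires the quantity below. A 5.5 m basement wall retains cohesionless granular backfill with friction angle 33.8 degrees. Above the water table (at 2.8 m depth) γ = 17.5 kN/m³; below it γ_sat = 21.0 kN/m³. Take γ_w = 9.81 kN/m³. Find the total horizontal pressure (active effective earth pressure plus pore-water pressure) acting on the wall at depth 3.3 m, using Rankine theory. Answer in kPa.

20.5 kPa

K_a = (1 − sin φ)/(1 + sin φ) = 0.2851.
γ' = 21.0 − 9.81 = 11.19 kN/m³.
Effective vertical stress at 3.3 m: σ'_v = 17.5×2.8 + 11.19×0.500 = 54.59 kPa.
σ'_h = K_a σ'_v = 0.2851 × 54.59 = 15.57 kPa; u = γ_w × 0.500 = 4.905 kPa.
Total σ_h = 15.57 + 4.905 = 20.47 kPa.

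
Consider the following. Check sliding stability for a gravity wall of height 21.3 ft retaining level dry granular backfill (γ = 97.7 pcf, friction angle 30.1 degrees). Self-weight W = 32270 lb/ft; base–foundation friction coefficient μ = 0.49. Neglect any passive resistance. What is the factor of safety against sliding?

2.15

K_a = tan²(45° − 30.1°/2) = 0.3320.
P_a = ½K_aγH² = 0.5×0.3320×97.7×21.3² = 7358 lb/ft, acting at H/3 = 7.100 ft above the base.
FS_sliding = μW / P_a = 0.49×32270 / 7358 = 2.149.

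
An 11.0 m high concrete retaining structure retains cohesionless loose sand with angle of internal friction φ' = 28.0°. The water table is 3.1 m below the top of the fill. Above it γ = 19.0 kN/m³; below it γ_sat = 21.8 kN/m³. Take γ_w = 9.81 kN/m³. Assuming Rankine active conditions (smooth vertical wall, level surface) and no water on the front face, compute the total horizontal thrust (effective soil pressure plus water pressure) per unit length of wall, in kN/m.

642 kN/m

K_a = tan²(45° − φ/2) = 0.3610.
γ' = 21.8 − 9.81 = 11.99 kN/m³. Depth below WT = 7.9 m.
σ'_h at WT = K_a γ d_w = 21.26 kPa; at base = 21.26 + K_a γ' × 7.9 = 55.46 kPa.
P₁ (0–3.1 m) = ½×21.26×3.1 = 32.96. P₂ (3.1–11.0 m) = ½(21.26+55.46)×7.9 = 303.1.
P_w = ½ γ_w h₂² = 0.5×9.81×7.9² = 306.1. Total = 32.96+303.1+306.1 = 642.2 kN/m.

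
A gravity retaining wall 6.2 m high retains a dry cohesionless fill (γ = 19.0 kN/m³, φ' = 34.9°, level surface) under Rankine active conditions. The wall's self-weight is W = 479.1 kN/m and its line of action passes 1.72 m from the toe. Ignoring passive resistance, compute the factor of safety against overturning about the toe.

K_a = tan²(45° − 34.9°/2) = 0.2721.
P_a = ½K_aγH² = 0.5×0.2721×19.0×6.2² = 99.38 kN/m, acting at H/3 = 2.067 m above the base.
Overturning moment M_o = P_a × H/3 = 99.38 × 2.067 = 205.4.
Resisting moment M_r = W × 1.72 = 479.1 × 1.72 = 824.1.
FS_overturning = M_r/M_o = 824.1/205.4 = 4.012.

4.01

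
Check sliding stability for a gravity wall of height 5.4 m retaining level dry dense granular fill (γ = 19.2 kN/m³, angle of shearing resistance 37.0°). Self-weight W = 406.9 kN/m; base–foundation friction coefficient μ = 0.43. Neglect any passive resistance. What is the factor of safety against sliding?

K_a = tan²(45° − 37.0°/2) = 0.2486.
P_a = ½K_aγH² = 0.5×0.2486×19.2×5.4² = 69.59 kN/m, acting at H/3 = 1.800 m above the base.
FS_sliding = μW / P_a = 0.43×406.9 / 69.59 = 2.514.

2.51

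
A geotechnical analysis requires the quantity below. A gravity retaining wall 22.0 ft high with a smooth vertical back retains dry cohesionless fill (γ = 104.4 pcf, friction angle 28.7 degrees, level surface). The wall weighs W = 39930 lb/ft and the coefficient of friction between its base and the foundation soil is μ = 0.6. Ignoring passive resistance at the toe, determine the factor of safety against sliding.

2.70

K_a = tan²(45° − 28.7°/2) = 0.3511.
P_a = ½K_aγH² = 0.5×0.3511×104.4×22.0² = 8872 lb/ft, acting at H/3 = 7.333 ft above the base.
FS_sliding = μW / P_a = 0.6×39930 / 8872 = 2.701.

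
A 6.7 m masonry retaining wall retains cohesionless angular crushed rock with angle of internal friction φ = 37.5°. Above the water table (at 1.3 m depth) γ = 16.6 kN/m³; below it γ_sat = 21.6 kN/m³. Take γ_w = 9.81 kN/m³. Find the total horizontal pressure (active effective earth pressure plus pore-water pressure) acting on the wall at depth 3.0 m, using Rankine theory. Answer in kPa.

26.8 kPa

K_a = (1 − sin φ)/(1 + sin φ) = 0.2432.
γ' = 21.6 − 9.81 = 11.79 kN/m³.
Effective vertical stress at 3.0 m: σ'_v = 16.6×1.3 + 11.79×1.70 = 41.62 kPa.
σ'_h = K_a σ'_v = 0.2432 × 41.62 = 10.12 kPa; u = γ_w × 1.70 = 16.68 kPa.
Total σ_h = 10.12 + 16.68 = 26.80 kPa.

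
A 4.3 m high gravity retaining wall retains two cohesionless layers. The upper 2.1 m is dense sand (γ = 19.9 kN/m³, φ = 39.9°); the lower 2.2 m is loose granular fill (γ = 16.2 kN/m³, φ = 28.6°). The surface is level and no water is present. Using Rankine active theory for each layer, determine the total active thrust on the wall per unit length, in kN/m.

K_a1 = tan²(45°−39.9°/2) = 0.2184; K_a2 = tan²(45°−28.6°/2) = 0.3525.
Layer 1: σ at base = K_a1 γ₁ h₁ = 9.128 kPa; P₁ = ½×9.128×2.1 = 9.585.
Layer 2: σ_v at top = γ₁h₁ = 41.79; σ_h top = K_a2×41.79 = 14.73; σ_h base = K_a2×(41.79+16.2×2.2) = 27.30.
P₂ = ½(14.73+27.30)×2.2 = 46.23. Total P_a = 9.585+46.23 = 55.82 kN/m.

55.8 kN/m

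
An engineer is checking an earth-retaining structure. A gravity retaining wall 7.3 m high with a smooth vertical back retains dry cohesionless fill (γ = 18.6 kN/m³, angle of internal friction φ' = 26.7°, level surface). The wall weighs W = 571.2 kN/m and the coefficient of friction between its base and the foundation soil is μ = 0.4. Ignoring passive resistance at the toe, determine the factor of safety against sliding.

K_a = tan²(45° − 26.7°/2) = 0.3800.
P_a = ½K_aγH² = 0.5×0.3800×18.6×7.3² = 188.3 kN/m, acting at H/3 = 2.433 m above the base.
FS_sliding = μW / P_a = 0.4×571.2 / 188.3 = 1.213.

1.21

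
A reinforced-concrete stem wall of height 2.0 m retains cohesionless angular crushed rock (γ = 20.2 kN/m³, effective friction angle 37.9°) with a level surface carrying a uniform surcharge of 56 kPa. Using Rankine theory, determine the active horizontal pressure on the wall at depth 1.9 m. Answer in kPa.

K_a = (1 − sin φ)/(1 + sin φ) = 0.2389.
σ_v = γz + q = 20.2 × 1.9 + 56 = 94.38 kPa.
σ_h = K_a σ_v = 0.2389 × 94.38 = 22.55 kPa.

22.6 kPa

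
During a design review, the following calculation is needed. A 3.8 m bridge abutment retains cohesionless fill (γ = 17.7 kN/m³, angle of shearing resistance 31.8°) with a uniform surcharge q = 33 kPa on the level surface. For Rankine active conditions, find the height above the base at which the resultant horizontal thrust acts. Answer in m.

1.58 m

K_a = 0.3098.
Triangular part P₁ = ½K_aγH² = 39.59 at H/3 = 1.267 m; rectangular part P₂ = K_a q H = 38.85 at H/2 = 1.900 m.
ȳ = (P₁·1.267 + P₂·1.900)/(P₁+P₂) = 1.580 m.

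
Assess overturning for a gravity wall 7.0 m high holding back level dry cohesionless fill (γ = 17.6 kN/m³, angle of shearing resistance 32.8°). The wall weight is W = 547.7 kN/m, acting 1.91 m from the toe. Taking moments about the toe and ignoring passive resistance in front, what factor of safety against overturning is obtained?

K_a = tan²(45° − 32.8°/2) = 0.2973.
P_a = ½K_aγH² = 0.5×0.2973×17.6×7.0² = 128.2 kN/m, acting at H/3 = 2.333 m above the base.
Overturning moment M_o = P_a × H/3 = 128.2 × 2.333 = 299.1.
Resisting moment M_r = W × 1.91 = 547.7 × 1.91 = 1046.
FS_overturning = M_r/M_o = 1046/299.1 = 3.498.

3.50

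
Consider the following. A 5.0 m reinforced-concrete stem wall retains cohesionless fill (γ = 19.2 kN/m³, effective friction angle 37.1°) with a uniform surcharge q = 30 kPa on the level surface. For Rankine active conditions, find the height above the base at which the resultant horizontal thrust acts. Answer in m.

1.99 m

K_a = 0.2475.
Triangular part P₁ = ½K_aγH² = 59.40 at H/3 = 1.667 m; rectangular part P₂ = K_a q H = 37.12 at H/2 = 2.500 m.
ȳ = (P₁·1.667 + P₂·2.500)/(P₁+P₂) = 1.987 m.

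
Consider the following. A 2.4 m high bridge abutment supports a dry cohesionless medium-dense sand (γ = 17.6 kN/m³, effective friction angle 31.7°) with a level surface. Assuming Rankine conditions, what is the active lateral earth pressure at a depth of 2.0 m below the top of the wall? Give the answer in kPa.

10.9 kPa

K_a = (1 − sin φ)/(1 + sin φ) = 0.3111.
σ_h = K_a γ z = 0.3111 × 17.6 × 2.0 = 10.95 kPa.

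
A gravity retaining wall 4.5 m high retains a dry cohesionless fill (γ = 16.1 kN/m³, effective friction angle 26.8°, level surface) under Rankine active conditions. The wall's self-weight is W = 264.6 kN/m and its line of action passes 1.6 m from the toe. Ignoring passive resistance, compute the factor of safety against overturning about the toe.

4.57

K_a = tan²(45° − 26.8°/2) = 0.3785.
P_a = ½K_aγH² = 0.5×0.3785×16.1×4.5² = 61.70 kN/m, acting at H/3 = 1.500 m above the base.
Overturning moment M_o = P_a × H/3 = 61.70 × 1.500 = 92.54.
Resisting moment M_r = W × 1.6 = 264.6 × 1.6 = 423.4.
FS_overturning = M_r/M_o = 423.4/92.54 = 4.575.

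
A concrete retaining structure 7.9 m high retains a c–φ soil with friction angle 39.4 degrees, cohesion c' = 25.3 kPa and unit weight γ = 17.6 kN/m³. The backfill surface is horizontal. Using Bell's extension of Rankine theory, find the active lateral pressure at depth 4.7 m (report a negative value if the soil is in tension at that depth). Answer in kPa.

-5.44 kPa

K_a = (1 − sin φ)/(1 + sin φ) = 0.2234.
σ_a = K_a γ z − 2c√K_a = 0.2234×17.6×4.7 − 2×25.3×0.4727 = -5.435 kPa.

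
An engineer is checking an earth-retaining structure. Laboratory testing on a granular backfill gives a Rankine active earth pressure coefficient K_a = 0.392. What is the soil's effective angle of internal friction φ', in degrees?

25.9°

K_a = tan²(45° − φ/2) ⇒ 45° − φ/2 = arctan(√0.392) = 32.05°.
φ = 2(45° − 32.05°) = 25.90°.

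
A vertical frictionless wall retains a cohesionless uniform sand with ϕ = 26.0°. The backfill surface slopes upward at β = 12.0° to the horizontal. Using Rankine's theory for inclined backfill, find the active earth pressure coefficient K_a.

0.425

K_a = cos β · (cos β − √(cos²β − cos²φ)) / (cos β + √(cos²β − cos²φ)).
cos β = 0.9781, cos φ = 0.8988, √(cos²β − cos²φ) = 0.3859.
K_a = 0.9781 × (0.9781 − 0.3859)/(0.9781 + 0.3859) = 0.4247.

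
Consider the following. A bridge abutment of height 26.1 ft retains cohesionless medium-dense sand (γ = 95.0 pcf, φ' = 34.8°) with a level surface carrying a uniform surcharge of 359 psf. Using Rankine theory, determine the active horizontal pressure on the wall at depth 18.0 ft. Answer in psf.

565 psf

K_a = (1 − sin φ)/(1 + sin φ) = 0.2733.
σ_v = γz + q = 95.0 × 18.0 + 359 = 2069 psf.
σ_h = K_a σ_v = 0.2733 × 2069 = 565.5 psf.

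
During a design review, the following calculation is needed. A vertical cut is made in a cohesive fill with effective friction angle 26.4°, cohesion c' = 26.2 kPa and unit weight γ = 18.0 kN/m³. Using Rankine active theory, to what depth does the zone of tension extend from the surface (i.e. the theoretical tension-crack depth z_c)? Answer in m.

4.70 m

K_a = tan²(45° − 26.4°/2) = 0.3844; √K_a = 0.6200.
The active pressure is zero where K_a γ z = 2c√K_a, so z_c = 2c/(γ√K_a) = 2×26.2/(18.0×0.6200) = 4.695 m.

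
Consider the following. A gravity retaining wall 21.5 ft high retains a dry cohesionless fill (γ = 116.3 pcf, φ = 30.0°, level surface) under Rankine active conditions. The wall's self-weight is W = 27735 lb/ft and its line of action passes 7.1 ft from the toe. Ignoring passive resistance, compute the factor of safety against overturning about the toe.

3.07

K_a = tan²(45° − 30.0°/2) = 0.3333.
P_a = ½K_aγH² = 0.5×0.3333×116.3×21.5² = 8960 lb/ft, acting at H/3 = 7.167 ft above the base.
Overturning moment M_o = P_a × H/3 = 8960 × 7.167 = 64210.
Resisting moment M_r = W × 7.1 = 27735 × 7.1 = 196900.
FS_overturning = M_r/M_o = 196900/64210 = 3.067.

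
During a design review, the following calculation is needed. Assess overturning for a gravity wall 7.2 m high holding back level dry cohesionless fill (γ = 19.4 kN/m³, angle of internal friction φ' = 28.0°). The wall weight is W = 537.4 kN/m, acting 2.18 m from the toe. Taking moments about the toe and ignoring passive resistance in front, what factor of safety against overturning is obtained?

2.69

K_a = tan²(45° − 28.0°/2) = 0.3610.
P_a = ½K_aγH² = 0.5×0.3610×19.4×7.2² = 181.5 kN/m, acting at H/3 = 2.400 m above the base.
Overturning moment M_o = P_a × H/3 = 181.5 × 2.400 = 435.7.
Resisting moment M_r = W × 2.18 = 537.4 × 2.18 = 1172.
FS_overturning = M_r/M_o = 1172/435.7 = 2.689.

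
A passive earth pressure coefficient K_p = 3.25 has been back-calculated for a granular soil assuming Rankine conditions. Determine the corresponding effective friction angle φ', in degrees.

K_p = (1+sin φ)/(1−sin φ) ⇒ sin φ = (K_p − 1)/(K_p + 1) = 0.5294.
φ = arcsin(0.5294) = 31.97°.

32.0°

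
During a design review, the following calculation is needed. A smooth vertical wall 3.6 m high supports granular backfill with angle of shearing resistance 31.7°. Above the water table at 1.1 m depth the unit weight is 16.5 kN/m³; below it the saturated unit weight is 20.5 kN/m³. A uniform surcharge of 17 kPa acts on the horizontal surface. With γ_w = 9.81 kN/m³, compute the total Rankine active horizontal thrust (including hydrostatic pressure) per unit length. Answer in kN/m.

K_a = tan²(45° − φ/2) = 0.3111.
γ' = 20.5 − 9.81 = 10.69 kN/m³. h₂ = H − d_w = 2.5 m.
σ'_h: at surface K_a·q = 5.288; at WT K_a(q+γd_w) = 10.93; at base K_a(q+γd_w+γ'h₂) = 19.25 kPa.
P₁ = ½(5.288+10.93)×1.1 = 8.922; P₂ = ½(10.93+19.25)×2.5 = 37.73; P_w = ½γ_w h₂² = 30.66.
Total = 8.922+37.73+30.66 = 77.31 kN/m.

77.3 kN/m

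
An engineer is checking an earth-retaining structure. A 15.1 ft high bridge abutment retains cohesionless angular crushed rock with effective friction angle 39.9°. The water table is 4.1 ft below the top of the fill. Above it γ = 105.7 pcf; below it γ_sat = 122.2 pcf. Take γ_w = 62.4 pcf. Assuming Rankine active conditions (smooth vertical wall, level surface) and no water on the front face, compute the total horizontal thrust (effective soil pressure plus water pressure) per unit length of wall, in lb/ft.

K_a = tan²(45° − φ/2) = 0.2184.
γ' = 122.2 − 62.4 = 59.80 pcf. Depth below WT = 11.0 ft.
σ'_h at WT = K_a γ d_w = 94.66 psf; at base = 94.66 + K_a γ' × 11.0 = 238.3 psf.
P₁ (0–4.1 ft) = ½×94.66×4.1 = 194.1. P₂ (4.1–15.1 ft) = ½(94.66+238.3)×11.0 = 1832.
P_w = ½ γ_w h₂² = 0.5×62.4×11.0² = 3775. Total = 194.1+1832+3775 = 5801 lb/ft.

5800 lb/ft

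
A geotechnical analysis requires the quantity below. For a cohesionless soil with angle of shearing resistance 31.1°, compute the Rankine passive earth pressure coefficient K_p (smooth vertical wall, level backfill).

3.14

K_p = (1 + sin φ)/(1 − sin φ) = tan²(45° + 31.1°/2) = 3.137.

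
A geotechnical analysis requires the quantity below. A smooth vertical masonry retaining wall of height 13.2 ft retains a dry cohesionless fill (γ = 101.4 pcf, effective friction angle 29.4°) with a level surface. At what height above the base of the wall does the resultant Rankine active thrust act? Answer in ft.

K_a = 0.3415.
The pressure distribution is triangular, so the resultant acts at H/3 above the base = 13.2/3 = 4.400 ft.

4.40 ft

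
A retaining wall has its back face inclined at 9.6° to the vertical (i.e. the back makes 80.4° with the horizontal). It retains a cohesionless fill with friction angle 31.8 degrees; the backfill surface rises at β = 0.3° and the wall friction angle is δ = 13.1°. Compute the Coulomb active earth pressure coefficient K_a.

0.357

K_a = sin²(α+φ) / [sin²α · sin(α−δ) · (1 + √{sin(φ+δ)sin(φ−β) / (sin(α−δ)sin(α+β))})²].
With α = 80.4°, φ = 31.8°, δ = 13.1°, β = 0.3°: K_a = 0.3569.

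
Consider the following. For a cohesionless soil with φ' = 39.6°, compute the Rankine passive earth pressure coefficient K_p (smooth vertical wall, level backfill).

4.52

K_p = (1 + sin φ)/(1 − sin φ) = tan²(45° + 39.6°/2) = 4.516.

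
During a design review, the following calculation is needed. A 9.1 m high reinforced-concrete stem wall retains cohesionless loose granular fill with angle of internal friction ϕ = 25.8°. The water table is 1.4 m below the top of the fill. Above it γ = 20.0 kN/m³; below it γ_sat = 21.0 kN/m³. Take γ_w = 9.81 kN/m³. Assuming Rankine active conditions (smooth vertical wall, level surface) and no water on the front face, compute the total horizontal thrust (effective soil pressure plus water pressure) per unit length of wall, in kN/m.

K_a = tan²(45° − φ/2) = 0.3935.
γ' = 21.0 − 9.81 = 11.19 kN/m³. Depth below WT = 7.7 m.
σ'_h at WT = K_a γ d_w = 11.02 kPa; at base = 11.02 + K_a γ' × 7.7 = 44.92 kPa.
P₁ (0–1.4 m) = ½×11.02×1.4 = 7.713. P₂ (1.4–9.1 m) = ½(11.02+44.92)×7.7 = 215.4.
P_w = ½ γ_w h₂² = 0.5×9.81×7.7² = 290.8. Total = 7.713+215.4+290.8 = 513.9 kN/m.

514 kN/m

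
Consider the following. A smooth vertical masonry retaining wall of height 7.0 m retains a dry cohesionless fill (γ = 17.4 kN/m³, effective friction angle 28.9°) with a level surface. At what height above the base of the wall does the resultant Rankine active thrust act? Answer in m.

2.33 m

K_a = 0.3484.
The pressure distribution is triangular, so the resultant acts at H/3 above the base = 7.0/3 = 2.333 m.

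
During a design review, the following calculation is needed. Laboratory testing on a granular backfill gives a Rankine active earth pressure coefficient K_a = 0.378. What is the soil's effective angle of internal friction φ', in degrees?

K_a = tan²(45° − φ/2) ⇒ 45° − φ/2 = arctan(√0.378) = 31.58°.
φ = 2(45° − 31.58°) = 26.83°.

26.8°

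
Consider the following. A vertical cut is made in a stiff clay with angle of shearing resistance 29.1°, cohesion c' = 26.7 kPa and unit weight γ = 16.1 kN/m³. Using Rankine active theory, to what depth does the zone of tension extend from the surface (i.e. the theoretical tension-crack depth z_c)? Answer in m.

K_a = tan²(45° − 29.1°/2) = 0.3456; √K_a = 0.5879.
The active pressure is zero where K_a γ z = 2c√K_a, so z_c = 2c/(γ√K_a) = 2×26.7/(16.1×0.5879) = 5.642 m.

5.64 m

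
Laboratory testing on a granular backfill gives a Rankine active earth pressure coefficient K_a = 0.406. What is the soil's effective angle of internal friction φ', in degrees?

K_a = tan²(45° − φ/2) ⇒ 45° − φ/2 = arctan(√0.406) = 32.50°.
φ = 2(45° − 32.50°) = 24.99°.

25.0°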